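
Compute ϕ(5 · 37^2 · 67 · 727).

φ(333413105) = 333413105 · (1 − 1/5) · (1 − 1/37) · (1 − 1/67) · (1 − 1/727)
       = 333413105 · 6899904/9011165 = 255296448.

255296448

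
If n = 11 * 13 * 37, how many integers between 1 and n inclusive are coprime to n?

φ(11) = 11 − 1 = 10.
φ(13) = 13 − 1 = 12.
φ(37) = 37 − 1 = 36.
Since φ is multiplicative, φ(5291) = 10 · 12 · 36 = 4320.

4320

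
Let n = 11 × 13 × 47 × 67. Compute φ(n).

364320

φ(450307) = 450307 · (1 − 1/11) · (1 − 1/13) · (1 − 1/47) · (1 − 1/67)
       = 450307 · 364320/450307 = 364320.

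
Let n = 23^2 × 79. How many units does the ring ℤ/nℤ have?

φ(23^2) = 23^1·(23−1) = 23·22 = 506.
φ(79) = 79 − 1 = 78.
Multiply: 506 · 78 = 39468.

39468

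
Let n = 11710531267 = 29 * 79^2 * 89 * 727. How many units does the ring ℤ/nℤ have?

φ(29) = 29 − 1 = 28.
φ(79^2) = 79^1·(79−1) = 79·78 = 6162.
φ(89) = 89 − 1 = 88.
φ(727) = 727 − 1 = 726.
Since φ is multiplicative, φ(11710531267) = 28 · 6162 · 88 · 726 = 11022979968.

11022979968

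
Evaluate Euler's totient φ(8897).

Prime factorization: 8897 = 7 · 31 · 41.
φ(8897) = 8897 · (1 − 1/7) · (1 − 1/31) · (1 − 1/41)
       = 8897 · 7200/8897 = 7200.

7200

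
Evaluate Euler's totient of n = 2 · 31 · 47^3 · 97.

292648320

φ(624391522) = 624391522 · (1 − 1/2) · (1 − 1/31) · (1 − 1/47) · (1 − 1/97)
       = 624391522 · 132480/282658 = 292648320.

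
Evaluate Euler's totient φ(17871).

9504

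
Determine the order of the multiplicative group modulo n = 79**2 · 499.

3068676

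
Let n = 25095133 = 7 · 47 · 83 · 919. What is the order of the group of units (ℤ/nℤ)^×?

20776176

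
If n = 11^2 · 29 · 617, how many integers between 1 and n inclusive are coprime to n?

φ(2165053) = 2165053 · (1 − 1/11) · (1 − 1/29) · (1 − 1/617)
       = 2165053 · 172480/196823 = 1897280.

1897280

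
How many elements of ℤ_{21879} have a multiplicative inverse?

First factor: 21879 = 3^2 · 11 · 13 · 17.
φ(3^2) = 3^2 − 3^1 = 9 − 3 = 6.
φ(11) = 11 − 1 = 10.
φ(13) = 13 − 1 = 12.
φ(17) = 17 − 1 = 16.
φ(21879) = 6 × 10 × 12 × 16 = 11520.

11520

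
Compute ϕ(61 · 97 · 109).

φ(61) = 61 − 1 = 60.
φ(97) = 97 − 1 = 96.
φ(109) = 109 − 1 = 108.
Since φ is multiplicative, φ(644953) = 60 · 96 · 108 = 622080.

622080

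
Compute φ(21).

12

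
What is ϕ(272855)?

272855 = 5 × 11^3 × 41.
φ(5) = 5 − 1 = 4.
φ(11^3) = 11^2·(11−1) = 121·10 = 1210.
φ(41) = 41 − 1 = 40.
Since φ is multiplicative, φ(272855) = 4 · 1210 · 40 = 193600.

193600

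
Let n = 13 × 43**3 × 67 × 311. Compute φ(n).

φ(21536935667) = 21536935667 · (1 − 1/13) · (1 − 1/43) · (1 − 1/67) · (1 − 1/311)
       = 21536935667 · 10311840/11647883 = 19066592160.

19066592160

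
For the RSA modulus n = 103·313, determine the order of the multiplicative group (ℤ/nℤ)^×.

31824

φ(103) = 103 − 1 = 102.
φ(313) = 313 − 1 = 312.
Since φ is multiplicative, φ(32239) = 102 · 312 = 31824.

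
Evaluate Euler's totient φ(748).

First factor: 748 = 2**2 · 11 · 17.
φ(748) = 748 · (1 − 1/2) · (1 − 1/11) · (1 − 1/17)
       = 748 · 160/374 = 320.

320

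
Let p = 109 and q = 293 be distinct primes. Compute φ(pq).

31536

φ(31937) = 31937 · (1 − 1/109) · (1 − 1/293)
       = 31937 · 31536/31937 = 31536.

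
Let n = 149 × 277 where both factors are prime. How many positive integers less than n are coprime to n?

40848

For distinct primes, φ(pq) = (p−1)(q−1) = 148 × 276 = 40848.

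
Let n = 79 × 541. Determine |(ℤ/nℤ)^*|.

φ(79) = 79 − 1 = 78.
φ(541) = 541 − 1 = 540.
φ(42739) = 78 × 540 = 42120.

42120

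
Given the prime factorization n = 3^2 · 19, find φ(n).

φ(171) = 171 · (1 − 1/3) · (1 − 1/19)
       = 171 · 36/57 = 108.

108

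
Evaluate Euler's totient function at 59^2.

φ(59^2) = 59^2 − 59^1 = 3481 − 59 = 3422.

3422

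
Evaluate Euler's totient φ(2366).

Factor 2366: 2366 = 2 · 7 · 13**2.
φ(2366) = 2366 · (1 − 1/2) · (1 − 1/7) · (1 − 1/13)
       = 2366 · 72/182 = 936.

936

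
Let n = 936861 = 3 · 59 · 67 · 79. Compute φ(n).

597168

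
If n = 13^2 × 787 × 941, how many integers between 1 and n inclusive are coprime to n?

115259040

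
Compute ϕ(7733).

7733 = 11 · 19 · 37.
φ(11) = 11 − 1 = 10.
φ(19) = 19 − 1 = 18.
φ(37) = 37 − 1 = 36.
Since φ is multiplicative, φ(7733) = 10 · 18 · 36 = 6480.

6480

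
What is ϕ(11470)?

4320

First factor: 11470 = 2 · 5 · 31 · 37.
φ(11470) = 11470 · (1 − 1/2) · (1 − 1/5) · (1 − 1/31) · (1 − 1/37)
       = 11470 · 4320/11470 = 4320.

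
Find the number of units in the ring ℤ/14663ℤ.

12600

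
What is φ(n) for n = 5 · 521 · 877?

1822080

φ(5) = 5 − 1 = 4.
φ(521) = 521 − 1 = 520.
φ(877) = 877 − 1 = 876.
φ(2284585) = 4 × 520 × 876 = 1822080.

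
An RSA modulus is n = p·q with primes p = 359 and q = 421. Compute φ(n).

For distinct primes, φ(pq) = (p−1)(q−1) = 358 × 420 = 150360.

150360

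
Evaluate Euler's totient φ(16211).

14112

16211 = 13 · 29 · 43.
φ(16211) = 16211 · (1 − 1/13) · (1 − 1/29) · (1 − 1/43)
       = 16211 · 14112/16211 = 14112.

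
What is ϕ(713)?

First factor: 713 = 23 · 31.
φ(23) = 23 − 1 = 22.
φ(31) = 31 − 1 = 30.
Since φ is multiplicative, φ(713) = 22 · 30 = 660.

660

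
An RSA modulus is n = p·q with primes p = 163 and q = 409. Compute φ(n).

φ(66667) = 66667 · (1 − 1/163) · (1 − 1/409)
       = 66667 · 66096/66667 = 66096.

66096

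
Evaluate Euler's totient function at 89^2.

7832

φ(7921) = 7921 · (1 − 1/89)
       = 7921 · 88/89 = 7832.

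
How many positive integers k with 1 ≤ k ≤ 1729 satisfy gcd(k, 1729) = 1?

First factor: 1729 = 7 * 13 * 19.
φ(1729) = 1729 · (1 − 1/7) · (1 − 1/13) · (1 − 1/19)
       = 1729 · 1296/1729 = 1296.

1296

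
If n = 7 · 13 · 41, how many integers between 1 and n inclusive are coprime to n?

φ(3731) = 3731 · (1 − 1/7) · (1 − 1/13) · (1 − 1/41)
       = 3731 · 2880/3731 = 2880.

2880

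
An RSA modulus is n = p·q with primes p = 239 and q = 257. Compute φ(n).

60928

φ(pq) = (p−1)(q−1) = 238 · 256 = 60928.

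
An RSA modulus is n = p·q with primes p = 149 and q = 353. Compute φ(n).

φ(149) = 149 − 1 = 148.
φ(353) = 353 − 1 = 352.
Multiply: 148 · 352 = 52096.

52096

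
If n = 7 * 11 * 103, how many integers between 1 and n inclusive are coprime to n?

6120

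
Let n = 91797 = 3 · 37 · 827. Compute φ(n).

φ(91797) = 91797 · (1 − 1/3) · (1 − 1/37) · (1 − 1/827)
       = 91797 · 59472/91797 = 59472.

59472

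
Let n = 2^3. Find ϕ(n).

φ(8) = 8 · (1 − 1/2)
       = 8 · 1/2 = 4.

4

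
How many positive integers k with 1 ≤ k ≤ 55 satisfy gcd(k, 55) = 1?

Prime factorization: 55 = 5 × 11.
φ(55) = 55 · (1 − 1/5) · (1 − 1/11)
       = 55 · 40/55 = 40.

40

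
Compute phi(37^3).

49284

φ(50653) = 50653 · (1 − 1/37)
       = 50653 · 36/37 = 49284.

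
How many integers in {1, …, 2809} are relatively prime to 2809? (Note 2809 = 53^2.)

φ(2809) = 2809 · (1 − 1/53)
       = 2809 · 52/53 = 2756.

2756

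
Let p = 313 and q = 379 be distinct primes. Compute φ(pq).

117936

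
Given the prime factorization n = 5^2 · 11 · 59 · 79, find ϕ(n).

904800

φ(1281775) = 1281775 · (1 − 1/5) · (1 − 1/11) · (1 − 1/59) · (1 − 1/79)
       = 1281775 · 180960/256355 = 904800.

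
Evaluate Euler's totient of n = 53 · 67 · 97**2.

31958784

φ(33411359) = 33411359 · (1 − 1/53) · (1 − 1/67) · (1 − 1/97)
       = 33411359 · 329472/344447 = 31958784.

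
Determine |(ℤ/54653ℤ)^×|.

50400

54653 = 31 · 41 · 43.
φ(54653) = 54653 · (1 − 1/31) · (1 − 1/41) · (1 − 1/43)
       = 54653 · 50400/54653 = 50400.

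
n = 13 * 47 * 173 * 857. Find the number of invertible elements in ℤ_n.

81272064

φ(13) = 13 − 1 = 12.
φ(47) = 47 − 1 = 46.
φ(173) = 173 − 1 = 172.
φ(857) = 857 − 1 = 856.
φ(90587471) = 12 × 46 × 172 × 856 = 81272064.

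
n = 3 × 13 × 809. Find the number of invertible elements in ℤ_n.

φ(31551) = 31551 · (1 − 1/3) · (1 − 1/13) · (1 − 1/809)
       = 31551 · 19392/31551 = 19392.

19392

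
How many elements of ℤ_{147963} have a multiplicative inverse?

90720

Prime factorization: 147963 = 3 · 31 · 37 · 43.
φ(147963) = 147963 · (1 − 1/3) · (1 − 1/31) · (1 − 1/37) · (1 − 1/43)
       = 147963 · 90720/147963 = 90720.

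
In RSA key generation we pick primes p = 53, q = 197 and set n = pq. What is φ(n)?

10192

φ(53) = 53 − 1 = 52.
φ(197) = 197 − 1 = 196.
Since φ is multiplicative, φ(10441) = 52 · 196 = 10192.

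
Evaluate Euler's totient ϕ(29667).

16800

First factor: 29667 = 3 · 11 · 29 · 31.
φ(3) = 3 − 1 = 2.
φ(11) = 11 − 1 = 10.
φ(29) = 29 − 1 = 28.
φ(31) = 31 − 1 = 30.
φ(29667) = 2 × 10 × 28 × 30 = 16800.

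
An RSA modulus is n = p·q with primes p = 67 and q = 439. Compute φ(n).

For distinct primes, φ(pq) = (p−1)(q−1) = 66 × 438 = 28908.

28908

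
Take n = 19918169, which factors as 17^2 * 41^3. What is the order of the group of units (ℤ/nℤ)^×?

18289280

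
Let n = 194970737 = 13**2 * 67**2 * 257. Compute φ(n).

176596992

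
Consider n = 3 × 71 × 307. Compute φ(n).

42840

φ(65391) = 65391 · (1 − 1/3) · (1 − 1/71) · (1 − 1/307)
       = 65391 · 42840/65391 = 42840.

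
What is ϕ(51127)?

47040

51127 = 29 * 41 * 43.
φ(29) = 29 − 1 = 28.
φ(41) = 41 − 1 = 40.
φ(43) = 43 − 1 = 42.
Multiply: 28 · 40 · 42 = 47040.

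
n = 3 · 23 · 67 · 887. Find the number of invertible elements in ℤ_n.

φ(3) = 3 − 1 = 2.
φ(23) = 23 − 1 = 22.
φ(67) = 67 − 1 = 66.
φ(887) = 887 − 1 = 886.
Since φ is multiplicative, φ(4100601) = 2 · 22 · 66 · 886 = 2572944.

2572944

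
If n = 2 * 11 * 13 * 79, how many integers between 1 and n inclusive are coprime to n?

9360

φ(2) = 2 − 1 = 1.
φ(11) = 11 − 1 = 10.
φ(13) = 13 − 1 = 12.
φ(79) = 79 − 1 = 78.
φ(22594) = 1 × 10 × 12 × 78 = 9360.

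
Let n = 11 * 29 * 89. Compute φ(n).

24640

φ(28391) = 28391 · (1 − 1/11) · (1 − 1/29) · (1 − 1/89)
       = 28391 · 24640/28391 = 24640.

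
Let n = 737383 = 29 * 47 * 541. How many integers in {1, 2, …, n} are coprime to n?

695520

φ(737383) = 737383 · (1 − 1/29) · (1 − 1/47) · (1 − 1/541)
       = 737383 · 695520/737383 = 695520.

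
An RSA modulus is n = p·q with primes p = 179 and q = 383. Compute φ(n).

φ(179) = 179 − 1 = 178.
φ(383) = 383 − 1 = 382.
Since φ is multiplicative, φ(68557) = 178 · 382 = 67996.

67996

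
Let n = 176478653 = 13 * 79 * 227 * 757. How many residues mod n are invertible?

φ(176478653) = 176478653 · (1 − 1/13) · (1 − 1/79) · (1 − 1/227) · (1 − 1/757)
       = 176478653 · 159921216/176478653 = 159921216.

159921216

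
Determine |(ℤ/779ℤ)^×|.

Prime factorization: 779 = 19 * 41.
φ(779) = 779 · (1 − 1/19) · (1 − 1/41)
       = 779 · 720/779 = 720.

720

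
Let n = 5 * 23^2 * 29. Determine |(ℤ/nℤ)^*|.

φ(76705) = 76705 · (1 − 1/5) · (1 − 1/23) · (1 − 1/29)
       = 76705 · 2464/3335 = 56672.

56672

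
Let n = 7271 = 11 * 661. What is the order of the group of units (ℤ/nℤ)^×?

φ(11) = 11 − 1 = 10.
φ(661) = 661 − 1 = 660.
Multiply: 10 · 660 = 6600.

6600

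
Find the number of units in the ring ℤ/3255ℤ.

1440

First factor: 3255 = 3 · 5 · 7 · 31.
φ(3255) = 3255 · (1 − 1/3) · (1 − 1/5) · (1 − 1/7) · (1 − 1/31)
       = 3255 · 1440/3255 = 1440.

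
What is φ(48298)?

21600

48298 = 2 · 19 · 31 · 41.
φ(2) = 2 − 1 = 1.
φ(19) = 19 − 1 = 18.
φ(31) = 31 − 1 = 30.
φ(41) = 41 − 1 = 40.
Since φ is multiplicative, φ(48298) = 1 · 18 · 30 · 40 = 21600.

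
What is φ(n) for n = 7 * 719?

φ(5033) = 5033 · (1 − 1/7) · (1 − 1/719)
       = 5033 · 4308/5033 = 4308.

4308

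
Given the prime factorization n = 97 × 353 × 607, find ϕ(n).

φ(20784287) = 20784287 · (1 − 1/97) · (1 − 1/353) · (1 − 1/607)
       = 20784287 · 20477952/20784287 = 20477952.

20477952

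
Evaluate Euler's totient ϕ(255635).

Prime factorization: 255635 = 5 · 29 · 41 · 43.
φ(255635) = 255635 · (1 − 1/5) · (1 − 1/29) · (1 − 1/41) · (1 − 1/43)
       = 255635 · 188160/255635 = 188160.

188160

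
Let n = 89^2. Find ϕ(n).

7832

φ(89^2) = 89^2 − 89^1 = 7921 − 89 = 7832.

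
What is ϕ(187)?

First factor: 187 = 11 * 17.
φ(187) = 187 · (1 − 1/11) · (1 − 1/17)
       = 187 · 160/187 = 160.

160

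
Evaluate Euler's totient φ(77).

60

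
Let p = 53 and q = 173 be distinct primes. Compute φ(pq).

8944

φ(n) = (p − 1)(q − 1) = (53−1)(173−1) = 52·172 = 8944.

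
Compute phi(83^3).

564898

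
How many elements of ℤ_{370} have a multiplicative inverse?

First factor: 370 = 2 * 5 * 37.
φ(2) = 2 − 1 = 1.
φ(5) = 5 − 1 = 4.
φ(37) = 37 − 1 = 36.
φ(370) = 1 × 4 × 36 = 144.

144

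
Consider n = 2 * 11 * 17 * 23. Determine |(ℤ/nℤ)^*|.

3520

φ(2) = 2 − 1 = 1.
φ(11) = 11 − 1 = 10.
φ(17) = 17 − 1 = 16.
φ(23) = 23 − 1 = 22.
Since φ is multiplicative, φ(8602) = 1 · 10 · 16 · 22 = 3520.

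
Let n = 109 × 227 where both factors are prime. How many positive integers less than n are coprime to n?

24408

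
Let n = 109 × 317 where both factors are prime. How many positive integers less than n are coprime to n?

34128

φ(34553) = 34553 · (1 − 1/109) · (1 − 1/317)
       = 34553 · 34128/34553 = 34128.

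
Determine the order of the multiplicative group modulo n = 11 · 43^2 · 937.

φ(11) = 11 − 1 = 10.
φ(43^2) = 43^2 − 43^1 = 1849 − 43 = 1806.
φ(937) = 937 − 1 = 936.
Since φ is multiplicative, φ(19057643) = 10 · 1806 · 936 = 16904160.

16904160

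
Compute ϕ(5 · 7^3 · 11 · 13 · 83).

φ(5) = 5 − 1 = 4.
φ(7^3) = 7^3 − 7^2 = 343 − 49 = 294.
φ(11) = 11 − 1 = 10.
φ(13) = 13 − 1 = 12.
φ(83) = 83 − 1 = 82.
Since φ is multiplicative, φ(20355335) = 4 · 294 · 10 · 12 · 82 = 11571840.

11571840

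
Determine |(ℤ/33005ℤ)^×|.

21120

First factor: 33005 = 5 * 7 * 23 * 41.
φ(5) = 5 − 1 = 4.
φ(7) = 7 − 1 = 6.
φ(23) = 23 − 1 = 22.
φ(41) = 41 − 1 = 40.
φ(33005) = 4 × 6 × 22 × 40 = 21120.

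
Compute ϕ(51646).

20160

Factor 51646: 51646 = 2 · 7^2 · 17 · 31.
φ(2) = 2 − 1 = 1.
φ(7^2) = 7^2 − 7^1 = 49 − 7 = 42.
φ(17) = 17 − 1 = 16.
φ(31) = 31 − 1 = 30.
Multiply: 1 · 42 · 16 · 30 = 20160.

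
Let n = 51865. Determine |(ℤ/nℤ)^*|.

35200

First factor: 51865 = 5 · 11 · 23 · 41.
φ(51865) = 51865 · (1 − 1/5) · (1 − 1/11) · (1 − 1/23) · (1 − 1/41)
       = 51865 · 35200/51865 = 35200.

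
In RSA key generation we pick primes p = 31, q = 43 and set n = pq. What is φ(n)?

φ(31) = 31 − 1 = 30.
φ(43) = 43 − 1 = 42.
Multiply: 30 · 42 = 1260.

1260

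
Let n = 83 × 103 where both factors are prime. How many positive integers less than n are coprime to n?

8364

φ(8549) = 8549 · (1 − 1/83) · (1 − 1/103)
       = 8549 · 8364/8549 = 8364.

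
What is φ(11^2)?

φ(121) = 121 · (1 − 1/11)
       = 121 · 10/11 = 110.

110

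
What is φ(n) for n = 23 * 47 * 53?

φ(23) = 23 − 1 = 22.
φ(47) = 47 − 1 = 46.
φ(53) = 53 − 1 = 52.
φ(57293) = 22 × 46 × 52 = 52624.

52624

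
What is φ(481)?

First factor: 481 = 13 × 37.
φ(481) = 481 · (1 − 1/13) · (1 − 1/37)
       = 481 · 432/481 = 432.

432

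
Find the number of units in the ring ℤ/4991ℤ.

4991 = 7 · 23 · 31.
φ(4991) = 4991 · (1 − 1/7) · (1 − 1/23) · (1 − 1/31)
       = 4991 · 3960/4991 = 3960.

3960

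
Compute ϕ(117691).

Factor 117691: 117691 = 7 * 17 * 23 * 43.
φ(117691) = 117691 · (1 − 1/7) · (1 − 1/17) · (1 − 1/23) · (1 − 1/43)
       = 117691 · 88704/117691 = 88704.

88704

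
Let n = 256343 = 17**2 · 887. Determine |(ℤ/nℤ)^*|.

φ(256343) = 256343 · (1 − 1/17) · (1 − 1/887)
       = 256343 · 14176/15079 = 240992.

240992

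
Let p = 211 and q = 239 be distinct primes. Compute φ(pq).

φ(pq) = (p−1)(q−1) = 210 · 238 = 49980.

49980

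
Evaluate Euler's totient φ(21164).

Prime factorization: 21164 = 2**2 * 11 * 13 * 37.
φ(21164) = 21164 · (1 − 1/2) · (1 − 1/11) · (1 − 1/13) · (1 − 1/37)
       = 21164 · 4320/10582 = 8640.

8640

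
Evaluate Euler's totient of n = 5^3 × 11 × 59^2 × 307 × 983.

φ(5^3) = 5^2·(5−1) = 25·4 = 100.
φ(11) = 11 − 1 = 10.
φ(59^2) = 59^1·(59−1) = 59·58 = 3422.
φ(307) = 307 − 1 = 306.
φ(983) = 983 − 1 = 982.
Since φ is multiplicative, φ(1444437033875) = 100 · 10 · 3422 · 306 · 982 = 1028283624000.

1028283624000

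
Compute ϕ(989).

989 = 23 · 43.
φ(989) = 989 · (1 − 1/23) · (1 − 1/43)
       = 989 · 924/989 = 924.

924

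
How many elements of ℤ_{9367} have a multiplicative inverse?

Factor 9367: 9367 = 17 * 19 * 29.
φ(9367) = 9367 · (1 − 1/17) · (1 − 1/19) · (1 − 1/29)
       = 9367 · 8064/9367 = 8064.

8064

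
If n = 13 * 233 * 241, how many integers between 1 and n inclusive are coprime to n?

668160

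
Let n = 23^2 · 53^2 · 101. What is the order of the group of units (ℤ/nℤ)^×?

φ(23^2) = 23^2 − 23^1 = 529 − 23 = 506.
φ(53^2) = 53^2 − 53^1 = 2809 − 53 = 2756.
φ(101) = 101 − 1 = 100.
Multiply: 506 · 2756 · 100 = 139453600.

139453600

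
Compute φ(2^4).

8

φ(2^4) = 2^4 − 2^3 = 16 − 8 = 8.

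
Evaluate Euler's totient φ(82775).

Prime factorization: 82775 = 5^2 · 7 · 11 · 43.
φ(82775) = 82775 · (1 − 1/5) · (1 − 1/7) · (1 − 1/11) · (1 − 1/43)
       = 82775 · 10080/16555 = 50400.

50400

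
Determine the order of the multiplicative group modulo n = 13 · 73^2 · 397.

24976512

φ(27502969) = 27502969 · (1 − 1/13) · (1 − 1/73) · (1 − 1/397)
       = 27502969 · 342144/376753 = 24976512.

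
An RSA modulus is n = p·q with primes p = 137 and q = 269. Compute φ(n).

36448

For distinct primes, φ(pq) = (p−1)(q−1) = 136 × 268 = 36448.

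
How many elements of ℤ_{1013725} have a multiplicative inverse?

739200

Factor 1013725: 1013725 = 5^2 × 23 × 41 × 43.
φ(1013725) = 1013725 · (1 − 1/5) · (1 − 1/23) · (1 − 1/41) · (1 − 1/43)
       = 1013725 · 147840/202745 = 739200.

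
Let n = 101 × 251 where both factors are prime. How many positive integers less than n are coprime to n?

φ(25351) = 25351 · (1 − 1/101) · (1 − 1/251)
       = 25351 · 25000/25351 = 25000.

25000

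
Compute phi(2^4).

φ(16) = 16 · (1 − 1/2)
       = 16 · 1/2 = 8.

8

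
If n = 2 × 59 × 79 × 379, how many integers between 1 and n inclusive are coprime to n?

1710072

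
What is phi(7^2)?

φ(7^2) = 7^2 − 7^1 = 49 − 7 = 42.

42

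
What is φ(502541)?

First factor: 502541 = 13 × 29 × 31 × 43.
φ(502541) = 502541 · (1 − 1/13) · (1 − 1/29) · (1 − 1/31) · (1 − 1/43)
       = 502541 · 423360/502541 = 423360.

423360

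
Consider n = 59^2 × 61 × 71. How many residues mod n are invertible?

φ(59^2) = 59^1·(59−1) = 59·58 = 3422.
φ(61) = 61 − 1 = 60.
φ(71) = 71 − 1 = 70.
Since φ is multiplicative, φ(15076211) = 3422 · 60 · 70 = 14372400.

14372400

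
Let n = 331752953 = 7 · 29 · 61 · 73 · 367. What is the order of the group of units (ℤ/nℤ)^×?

φ(7) = 7 − 1 = 6.
φ(29) = 29 − 1 = 28.
φ(61) = 61 − 1 = 60.
φ(73) = 73 − 1 = 72.
φ(367) = 367 − 1 = 366.
Since φ is multiplicative, φ(331752953) = 6 · 28 · 60 · 72 · 366 = 265628160.

265628160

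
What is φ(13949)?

12096

Prime factorization: 13949 = 13 * 29 * 37.
φ(13949) = 13949 · (1 − 1/13) · (1 − 1/29) · (1 − 1/37)
       = 13949 · 12096/13949 = 12096.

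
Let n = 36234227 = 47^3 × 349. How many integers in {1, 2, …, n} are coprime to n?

φ(36234227) = 36234227 · (1 − 1/47) · (1 − 1/349)
       = 36234227 · 16008/16403 = 35361672.

35361672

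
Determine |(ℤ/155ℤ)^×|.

120

First factor: 155 = 5 · 31.
φ(5) = 5 − 1 = 4.
φ(31) = 31 − 1 = 30.
φ(155) = 4 × 30 = 120.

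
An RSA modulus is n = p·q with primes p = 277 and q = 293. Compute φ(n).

φ(277) = 277 − 1 = 276.
φ(293) = 293 − 1 = 292.
φ(81161) = 276 × 292 = 80592.

80592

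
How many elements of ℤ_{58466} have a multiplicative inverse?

58466 = 2 * 23 * 31 * 41.
φ(2) = 2 − 1 = 1.
φ(23) = 23 − 1 = 22.
φ(31) = 31 − 1 = 30.
φ(41) = 41 − 1 = 40.
φ(58466) = 1 × 22 × 30 × 40 = 26400.

26400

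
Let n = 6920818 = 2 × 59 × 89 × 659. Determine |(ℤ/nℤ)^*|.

3358432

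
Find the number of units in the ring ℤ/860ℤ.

336

860 = 2**2 × 5 × 43.
φ(2^2) = 2^1·(2−1) = 2·1 = 2.
φ(5) = 5 − 1 = 4.
φ(43) = 43 − 1 = 42.
Since φ is multiplicative, φ(860) = 2 · 4 · 42 = 336.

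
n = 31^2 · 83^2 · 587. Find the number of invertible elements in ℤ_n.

φ(31^2) = 31^1·(31−1) = 31·30 = 930.
φ(83^2) = 83^2 − 83^1 = 6889 − 83 = 6806.
φ(587) = 587 − 1 = 586.
Since φ is multiplicative, φ(3886133123) = 930 · 6806 · 586 = 3709133880.

3709133880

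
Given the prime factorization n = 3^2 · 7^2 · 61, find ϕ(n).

15120

φ(26901) = 26901 · (1 − 1/3) · (1 − 1/7) · (1 − 1/61)
       = 26901 · 720/1281 = 15120.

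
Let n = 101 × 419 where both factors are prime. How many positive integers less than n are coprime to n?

41800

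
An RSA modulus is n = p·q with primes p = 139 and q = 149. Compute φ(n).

φ(pq) = (p−1)(q−1) = 138 · 148 = 20424.

20424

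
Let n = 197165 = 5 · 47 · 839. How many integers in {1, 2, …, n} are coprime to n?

φ(5) = 5 − 1 = 4.
φ(47) = 47 − 1 = 46.
φ(839) = 839 − 1 = 838.
Since φ is multiplicative, φ(197165) = 4 · 46 · 838 = 154192.

154192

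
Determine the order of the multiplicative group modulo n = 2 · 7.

6

φ(14) = 14 · (1 − 1/2) · (1 − 1/7)
       = 14 · 6/14 = 6.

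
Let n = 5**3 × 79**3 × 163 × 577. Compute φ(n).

φ(5^3) = 5^3 − 5^2 = 125 − 25 = 100.
φ(79^3) = 79^2·(79−1) = 6241·78 = 486798.
φ(163) = 163 − 1 = 162.
φ(577) = 577 − 1 = 576.
φ(5796351373625) = 100 × 486798 × 162 × 576 = 4542409497600.

4542409497600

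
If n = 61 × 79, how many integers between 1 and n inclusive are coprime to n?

φ(4819) = 4819 · (1 − 1/61) · (1 − 1/79)
       = 4819 · 4680/4819 = 4680.

4680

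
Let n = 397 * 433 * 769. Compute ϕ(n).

131383296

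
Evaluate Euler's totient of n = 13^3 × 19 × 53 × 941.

φ(2081848639) = 2081848639 · (1 − 1/13) · (1 − 1/19) · (1 − 1/53) · (1 − 1/941)
       = 2081848639 · 10558080/12318631 = 1784315520.

1784315520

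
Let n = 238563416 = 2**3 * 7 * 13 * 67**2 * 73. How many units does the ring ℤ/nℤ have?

91694592

φ(238563416) = 238563416 · (1 − 1/2) · (1 − 1/7) · (1 − 1/13) · (1 − 1/67) · (1 − 1/73)
       = 238563416 · 342144/890162 = 91694592.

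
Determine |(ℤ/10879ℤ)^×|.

9240

10879 = 11 · 23 · 43.
φ(10879) = 10879 · (1 − 1/11) · (1 − 1/23) · (1 − 1/43)
       = 10879 · 9240/10879 = 9240.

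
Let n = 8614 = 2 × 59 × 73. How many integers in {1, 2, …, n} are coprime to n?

4176

φ(2) = 2 − 1 = 1.
φ(59) = 59 − 1 = 58.
φ(73) = 73 − 1 = 72.
Multiply: 1 · 58 · 72 = 4176.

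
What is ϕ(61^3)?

223260

φ(226981) = 226981 · (1 − 1/61)
       = 226981 · 60/61 = 223260.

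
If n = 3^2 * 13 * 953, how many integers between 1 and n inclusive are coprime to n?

68544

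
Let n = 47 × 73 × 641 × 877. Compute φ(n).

φ(1928760667) = 1928760667 · (1 − 1/47) · (1 − 1/73) · (1 − 1/641) · (1 − 1/877)
       = 1928760667 · 1856839680/1928760667 = 1856839680.

1856839680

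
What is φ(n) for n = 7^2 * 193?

8064

φ(7^2) = 7^2 − 7^1 = 49 − 7 = 42.
φ(193) = 193 − 1 = 192.
φ(9457) = 42 × 192 = 8064.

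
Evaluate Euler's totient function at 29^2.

φ(841) = 841 · (1 − 1/29)
       = 841 · 28/29 = 812.

812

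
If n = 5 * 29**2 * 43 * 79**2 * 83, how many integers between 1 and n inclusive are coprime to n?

φ(5) = 5 − 1 = 4.
φ(29^2) = 29^2 − 29^1 = 841 − 29 = 812.
φ(43) = 43 − 1 = 42.
φ(79^2) = 79^1·(79−1) = 79·78 = 6162.
φ(83) = 83 − 1 = 82.
φ(93662712445) = 4 × 812 × 42 × 6162 × 82 = 68928822144.

68928822144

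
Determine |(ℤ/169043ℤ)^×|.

129600

Factor 169043: 169043 = 7 * 19 * 31 * 41.
φ(7) = 7 − 1 = 6.
φ(19) = 19 − 1 = 18.
φ(31) = 31 − 1 = 30.
φ(41) = 41 − 1 = 40.
Since φ is multiplicative, φ(169043) = 6 · 18 · 30 · 40 = 129600.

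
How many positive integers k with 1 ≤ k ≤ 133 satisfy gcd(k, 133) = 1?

Factor 133: 133 = 7 × 19.
φ(133) = 133 · (1 − 1/7) · (1 − 1/19)
       = 133 · 108/133 = 108.

108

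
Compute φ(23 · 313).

φ(7199) = 7199 · (1 − 1/23) · (1 − 1/313)
       = 7199 · 6864/7199 = 6864.

6864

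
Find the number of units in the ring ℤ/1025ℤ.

Factor 1025: 1025 = 5^2 · 41.
φ(1025) = 1025 · (1 − 1/5) · (1 − 1/41)
       = 1025 · 160/205 = 800.

800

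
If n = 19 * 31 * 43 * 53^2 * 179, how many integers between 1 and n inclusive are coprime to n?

φ(12734694197) = 12734694197 · (1 − 1/19) · (1 − 1/31) · (1 − 1/43) · (1 − 1/53) · (1 − 1/179)
       = 12734694197 · 209926080/240277249 = 11126082240.

11126082240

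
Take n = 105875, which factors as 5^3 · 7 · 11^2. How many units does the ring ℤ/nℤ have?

66000

φ(105875) = 105875 · (1 − 1/5) · (1 − 1/7) · (1 − 1/11)
       = 105875 · 240/385 = 66000.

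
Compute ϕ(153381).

94080

First factor: 153381 = 3 * 29 * 41 * 43.
φ(3) = 3 − 1 = 2.
φ(29) = 29 − 1 = 28.
φ(41) = 41 − 1 = 40.
φ(43) = 43 − 1 = 42.
Since φ is multiplicative, φ(153381) = 2 · 28 · 40 · 42 = 94080.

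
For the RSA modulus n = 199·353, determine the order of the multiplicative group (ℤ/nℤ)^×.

69696

φ(199) = 199 − 1 = 198.
φ(353) = 353 − 1 = 352.
Since φ is multiplicative, φ(70247) = 198 · 352 = 69696.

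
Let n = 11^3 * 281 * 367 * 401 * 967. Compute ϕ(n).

φ(11^3) = 11^3 − 11^2 = 1331 − 121 = 1210.
φ(281) = 281 − 1 = 280.
φ(367) = 367 − 1 = 366.
φ(401) = 401 − 1 = 400.
φ(967) = 967 − 1 = 966.
Since φ is multiplicative, φ(53225688301379) = 1210 · 280 · 366 · 400 · 966 = 47913909120000.

47913909120000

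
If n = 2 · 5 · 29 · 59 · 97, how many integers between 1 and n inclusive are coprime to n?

623616

φ(2) = 2 − 1 = 1.
φ(5) = 5 − 1 = 4.
φ(29) = 29 − 1 = 28.
φ(59) = 59 − 1 = 58.
φ(97) = 97 − 1 = 96.
Since φ is multiplicative, φ(1659670) = 1 · 4 · 28 · 58 · 96 = 623616.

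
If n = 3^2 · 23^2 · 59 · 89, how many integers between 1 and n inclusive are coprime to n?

15495744

φ(3^2) = 3^2 − 3^1 = 9 − 3 = 6.
φ(23^2) = 23^2 − 23^1 = 529 − 23 = 506.
φ(59) = 59 − 1 = 58.
φ(89) = 89 − 1 = 88.
Multiply: 6 · 506 · 58 · 88 = 15495744.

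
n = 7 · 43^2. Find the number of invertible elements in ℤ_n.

10836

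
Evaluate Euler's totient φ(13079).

Factor 13079: 13079 = 11 · 29 · 41.
φ(11) = 11 − 1 = 10.
φ(29) = 29 − 1 = 28.
φ(41) = 41 − 1 = 40.
φ(13079) = 10 × 28 × 40 = 11200.

11200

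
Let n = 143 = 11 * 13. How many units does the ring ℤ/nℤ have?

120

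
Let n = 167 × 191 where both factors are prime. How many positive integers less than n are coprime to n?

For distinct primes, φ(pq) = (p−1)(q−1) = 166 × 190 = 31540.

31540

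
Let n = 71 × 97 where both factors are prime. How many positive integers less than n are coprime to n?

6720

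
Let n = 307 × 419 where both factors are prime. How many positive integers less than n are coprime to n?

127908

φ(307) = 307 − 1 = 306.
φ(419) = 419 − 1 = 418.
φ(128633) = 306 × 418 = 127908.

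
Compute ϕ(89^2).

7832

φ(89^2) = 89^2 − 89^1 = 7921 − 89 = 7832.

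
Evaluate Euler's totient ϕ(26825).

20160

Prime factorization: 26825 = 5**2 · 29 · 37.
φ(5^2) = 5^1·(5−1) = 5·4 = 20.
φ(29) = 29 − 1 = 28.
φ(37) = 37 − 1 = 36.
Since φ is multiplicative, φ(26825) = 20 · 28 · 36 = 20160.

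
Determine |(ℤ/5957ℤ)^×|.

Factor 5957: 5957 = 7 · 23 · 37.
φ(7) = 7 − 1 = 6.
φ(23) = 23 − 1 = 22.
φ(37) = 37 − 1 = 36.
Multiply: 6 · 22 · 36 = 4752.

4752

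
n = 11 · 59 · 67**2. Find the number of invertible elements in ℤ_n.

φ(2913361) = 2913361 · (1 − 1/11) · (1 − 1/59) · (1 − 1/67)
       = 2913361 · 38280/43483 = 2564760.

2564760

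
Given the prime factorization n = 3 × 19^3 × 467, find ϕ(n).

φ(3) = 3 − 1 = 2.
φ(19^3) = 19^3 − 19^2 = 6859 − 361 = 6498.
φ(467) = 467 − 1 = 466.
φ(9609459) = 2 × 6498 × 466 = 6056136.

6056136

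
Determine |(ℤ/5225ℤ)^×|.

3600

Factor 5225: 5225 = 5^2 × 11 × 19.
φ(5225) = 5225 · (1 − 1/5) · (1 − 1/11) · (1 − 1/19)
       = 5225 · 720/1045 = 3600.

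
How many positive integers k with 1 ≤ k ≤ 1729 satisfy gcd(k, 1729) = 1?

1296

Prime factorization: 1729 = 7 * 13 * 19.
φ(7) = 7 − 1 = 6.
φ(13) = 13 − 1 = 12.
φ(19) = 19 − 1 = 18.
φ(1729) = 6 × 12 × 18 = 1296.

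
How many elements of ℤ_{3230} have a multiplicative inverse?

1152

3230 = 2 · 5 · 17 · 19.
φ(2) = 2 − 1 = 1.
φ(5) = 5 − 1 = 4.
φ(17) = 17 − 1 = 16.
φ(19) = 19 − 1 = 18.
Multiply: 1 · 4 · 16 · 18 = 1152.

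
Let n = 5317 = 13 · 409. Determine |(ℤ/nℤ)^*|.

4896

φ(13) = 13 − 1 = 12.
φ(409) = 409 − 1 = 408.
Multiply: 12 · 408 = 4896.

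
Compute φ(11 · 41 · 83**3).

225959200

φ(11) = 11 − 1 = 10.
φ(41) = 41 − 1 = 40.
φ(83^3) = 83^3 − 83^2 = 571787 − 6889 = 564898.
φ(257875937) = 10 × 40 × 564898 = 225959200.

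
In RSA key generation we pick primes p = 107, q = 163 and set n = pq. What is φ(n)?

17172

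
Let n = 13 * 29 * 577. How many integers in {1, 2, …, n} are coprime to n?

193536

φ(217529) = 217529 · (1 − 1/13) · (1 − 1/29) · (1 − 1/577)
       = 217529 · 193536/217529 = 193536.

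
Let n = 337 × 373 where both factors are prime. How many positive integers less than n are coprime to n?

124992

For distinct primes, φ(pq) = (p−1)(q−1) = 336 × 372 = 124992.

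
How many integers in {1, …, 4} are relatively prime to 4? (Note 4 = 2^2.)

φ(4) = 4 · (1 − 1/2)
       = 4 · 1/2 = 2.

2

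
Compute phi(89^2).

7832

φ(7921) = 7921 · (1 − 1/89)
       = 7921 · 88/89 = 7832.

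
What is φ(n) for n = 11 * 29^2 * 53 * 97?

40535040

φ(11) = 11 − 1 = 10.
φ(29^2) = 29^2 − 29^1 = 841 − 29 = 812.
φ(53) = 53 − 1 = 52.
φ(97) = 97 − 1 = 96.
φ(47559391) = 10 × 812 × 52 × 96 = 40535040.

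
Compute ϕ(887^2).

φ(887^2) = 887^2 − 887^1 = 786769 − 887 = 785882.

785882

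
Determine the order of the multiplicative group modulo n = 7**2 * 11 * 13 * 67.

φ(469469) = 469469 · (1 − 1/7) · (1 − 1/11) · (1 − 1/13) · (1 − 1/67)
       = 469469 · 47520/67067 = 332640.

332640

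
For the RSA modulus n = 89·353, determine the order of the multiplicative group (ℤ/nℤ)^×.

30976

φ(31417) = 31417 · (1 − 1/89) · (1 − 1/353)
       = 31417 · 30976/31417 = 30976.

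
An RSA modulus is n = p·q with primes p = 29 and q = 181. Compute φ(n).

5040

φ(pq) = (p−1)(q−1) = 28 · 180 = 5040.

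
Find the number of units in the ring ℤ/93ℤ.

60

First factor: 93 = 3 · 31.
φ(3) = 3 − 1 = 2.
φ(31) = 31 − 1 = 30.
Multiply: 2 · 30 = 60.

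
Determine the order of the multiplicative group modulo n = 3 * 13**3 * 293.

φ(1931163) = 1931163 · (1 − 1/3) · (1 − 1/13) · (1 − 1/293)
       = 1931163 · 7008/11427 = 1184352.

1184352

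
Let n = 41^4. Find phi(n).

2756840

φ(2825761) = 2825761 · (1 − 1/41)
       = 2825761 · 40/41 = 2756840.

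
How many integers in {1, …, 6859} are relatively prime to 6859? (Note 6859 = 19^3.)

6498

φ(19^3) = 19^3 − 19^2 = 6859 − 361 = 6498.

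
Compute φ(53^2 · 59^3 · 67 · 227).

φ(53^2) = 53^2 − 53^1 = 2809 − 53 = 2756.
φ(59^3) = 59^2·(59−1) = 3481·58 = 201898.
φ(67) = 67 − 1 = 66.
φ(227) = 227 − 1 = 226.
φ(8774218273699) = 2756 × 201898 × 66 × 226 = 8299723125408.

8299723125408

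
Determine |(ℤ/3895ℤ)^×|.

2880

Prime factorization: 3895 = 5 * 19 * 41.
φ(3895) = 3895 · (1 − 1/5) · (1 − 1/19) · (1 − 1/41)
       = 3895 · 2880/3895 = 2880.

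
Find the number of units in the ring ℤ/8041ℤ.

6720

Factor 8041: 8041 = 11 · 17 · 43.
φ(8041) = 8041 · (1 − 1/11) · (1 − 1/17) · (1 − 1/43)
       = 8041 · 6720/8041 = 6720.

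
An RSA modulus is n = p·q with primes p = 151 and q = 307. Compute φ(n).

For distinct primes, φ(pq) = (p−1)(q−1) = 150 × 306 = 45900.

45900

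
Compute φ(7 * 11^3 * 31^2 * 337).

φ(3017375669) = 3017375669 · (1 − 1/7) · (1 − 1/11) · (1 − 1/31) · (1 − 1/337)
       = 3017375669 · 604800/804419 = 2268604800.

2268604800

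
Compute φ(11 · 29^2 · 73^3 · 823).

φ(2961809327741) = 2961809327741 · (1 − 1/11) · (1 − 1/29) · (1 − 1/73) · (1 − 1/823)
       = 2961809327741 · 16571520/19165201 = 2560979272320.

2560979272320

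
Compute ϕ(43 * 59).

φ(2537) = 2537 · (1 − 1/43) · (1 − 1/59)
       = 2537 · 2436/2537 = 2436.

2436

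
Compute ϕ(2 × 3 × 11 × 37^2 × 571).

15184800

φ(2) = 2 − 1 = 1.
φ(3) = 3 − 1 = 2.
φ(11) = 11 − 1 = 10.
φ(37^2) = 37^1·(37−1) = 37·36 = 1332.
φ(571) = 571 − 1 = 570.
Multiply: 1 · 2 · 10 · 1332 · 570 = 15184800.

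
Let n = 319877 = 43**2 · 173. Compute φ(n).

310632

φ(43^2) = 43^1·(43−1) = 43·42 = 1806.
φ(173) = 173 − 1 = 172.
φ(319877) = 1806 × 172 = 310632.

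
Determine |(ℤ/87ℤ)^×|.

Prime factorization: 87 = 3 · 29.
φ(3) = 3 − 1 = 2.
φ(29) = 29 − 1 = 28.
Since φ is multiplicative, φ(87) = 2 · 28 = 56.

56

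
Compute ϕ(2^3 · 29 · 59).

6496

φ(2^3) = 2^2·(2−1) = 4·1 = 4.
φ(29) = 29 − 1 = 28.
φ(59) = 59 − 1 = 58.
Multiply: 4 · 28 · 58 = 6496.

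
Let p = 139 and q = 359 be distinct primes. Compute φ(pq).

49404

φ(139) = 139 − 1 = 138.
φ(359) = 359 − 1 = 358.
φ(49901) = 138 × 358 = 49404.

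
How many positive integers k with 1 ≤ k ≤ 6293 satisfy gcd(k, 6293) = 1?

5040

First factor: 6293 = 7 · 29 · 31.
φ(6293) = 6293 · (1 − 1/7) · (1 − 1/29) · (1 − 1/31)
       = 6293 · 5040/6293 = 5040.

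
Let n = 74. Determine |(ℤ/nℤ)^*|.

36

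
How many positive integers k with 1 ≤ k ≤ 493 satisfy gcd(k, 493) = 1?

448

493 = 17 * 29.
φ(17) = 17 − 1 = 16.
φ(29) = 29 − 1 = 28.
Since φ is multiplicative, φ(493) = 16 · 28 = 448.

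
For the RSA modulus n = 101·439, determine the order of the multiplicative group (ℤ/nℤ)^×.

φ(44339) = 44339 · (1 − 1/101) · (1 − 1/439)
       = 44339 · 43800/44339 = 43800.

43800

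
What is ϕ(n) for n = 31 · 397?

11880

φ(31) = 31 − 1 = 30.
φ(397) = 397 − 1 = 396.
Multiply: 30 · 396 = 11880.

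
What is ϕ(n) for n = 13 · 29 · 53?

φ(19981) = 19981 · (1 − 1/13) · (1 − 1/29) · (1 − 1/53)
       = 19981 · 17472/19981 = 17472.

17472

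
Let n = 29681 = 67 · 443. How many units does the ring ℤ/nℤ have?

29172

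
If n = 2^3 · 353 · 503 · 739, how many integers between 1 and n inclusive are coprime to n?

φ(2^3) = 2^2·(2−1) = 4·1 = 4.
φ(353) = 353 − 1 = 352.
φ(503) = 503 − 1 = 502.
φ(739) = 739 − 1 = 738.
Since φ is multiplicative, φ(1049728808) = 4 · 352 · 502 · 738 = 521630208.

521630208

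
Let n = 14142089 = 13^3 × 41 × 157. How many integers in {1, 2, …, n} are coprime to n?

φ(13^3) = 13^2·(13−1) = 169·12 = 2028.
φ(41) = 41 − 1 = 40.
φ(157) = 157 − 1 = 156.
Multiply: 2028 · 40 · 156 = 12654720.

12654720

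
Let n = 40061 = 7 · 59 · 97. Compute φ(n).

φ(7) = 7 − 1 = 6.
φ(59) = 59 − 1 = 58.
φ(97) = 97 − 1 = 96.
φ(40061) = 6 × 58 × 96 = 33408.

33408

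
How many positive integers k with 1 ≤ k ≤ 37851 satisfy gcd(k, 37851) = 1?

Factor 37851: 37851 = 3 * 11 * 31 * 37.
φ(37851) = 37851 · (1 − 1/3) · (1 − 1/11) · (1 − 1/31) · (1 − 1/37)
       = 37851 · 21600/37851 = 21600.

21600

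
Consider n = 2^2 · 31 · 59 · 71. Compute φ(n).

243600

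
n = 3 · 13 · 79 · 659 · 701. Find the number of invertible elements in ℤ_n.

862243200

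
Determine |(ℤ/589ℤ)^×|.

Factor 589: 589 = 19 × 31.
φ(19) = 19 − 1 = 18.
φ(31) = 31 − 1 = 30.
φ(589) = 18 × 30 = 540.

540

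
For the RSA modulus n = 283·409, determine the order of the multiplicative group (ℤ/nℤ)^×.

115056

φ(115747) = 115747 · (1 − 1/283) · (1 − 1/409)
       = 115747 · 115056/115747 = 115056.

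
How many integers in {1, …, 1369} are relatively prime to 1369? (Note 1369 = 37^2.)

1332

φ(1369) = 1369 · (1 − 1/37)
       = 1369 · 36/37 = 1332.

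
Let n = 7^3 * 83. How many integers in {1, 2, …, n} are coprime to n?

φ(28469) = 28469 · (1 − 1/7) · (1 − 1/83)
       = 28469 · 492/581 = 24108.

24108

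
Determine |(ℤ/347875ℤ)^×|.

347875 = 5^3 × 11^2 × 23.
φ(347875) = 347875 · (1 − 1/5) · (1 − 1/11) · (1 − 1/23)
       = 347875 · 880/1265 = 242000.

242000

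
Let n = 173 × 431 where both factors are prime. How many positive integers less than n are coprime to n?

73960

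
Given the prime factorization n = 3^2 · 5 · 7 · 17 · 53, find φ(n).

119808

φ(3^2) = 3^1·(3−1) = 3·2 = 6.
φ(5) = 5 − 1 = 4.
φ(7) = 7 − 1 = 6.
φ(17) = 17 − 1 = 16.
φ(53) = 53 − 1 = 52.
Multiply: 6 · 4 · 6 · 16 · 52 = 119808.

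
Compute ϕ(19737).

12096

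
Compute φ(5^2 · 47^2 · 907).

39175440

φ(5^2) = 5^2 − 5^1 = 25 − 5 = 20.
φ(47^2) = 47^1·(47−1) = 47·46 = 2162.
φ(907) = 907 − 1 = 906.
Multiply: 20 · 2162 · 906 = 39175440.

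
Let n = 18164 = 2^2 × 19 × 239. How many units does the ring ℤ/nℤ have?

8568

φ(2^2) = 2^1·(2−1) = 2·1 = 2.
φ(19) = 19 − 1 = 18.
φ(239) = 239 − 1 = 238.
φ(18164) = 2 × 18 × 238 = 8568.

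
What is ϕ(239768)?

107520

Factor 239768: 239768 = 2^3 · 17 · 41 · 43.
φ(239768) = 239768 · (1 − 1/2) · (1 − 1/17) · (1 − 1/41) · (1 − 1/43)
       = 239768 · 26880/59942 = 107520.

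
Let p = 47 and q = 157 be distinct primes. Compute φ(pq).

7176

φ(pq) = (p−1)(q−1) = 46 · 156 = 7176.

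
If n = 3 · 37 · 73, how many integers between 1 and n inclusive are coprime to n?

5184

φ(3) = 3 − 1 = 2.
φ(37) = 37 − 1 = 36.
φ(73) = 73 − 1 = 72.
Multiply: 2 · 36 · 72 = 5184.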